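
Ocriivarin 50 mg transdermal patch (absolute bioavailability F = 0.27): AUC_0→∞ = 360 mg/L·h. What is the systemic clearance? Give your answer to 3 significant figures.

CL = F × Dose / AUC_0→∞
   = 0.27 × 50 / 360 = 0.0375 L/h

CL = 0.0375 L/h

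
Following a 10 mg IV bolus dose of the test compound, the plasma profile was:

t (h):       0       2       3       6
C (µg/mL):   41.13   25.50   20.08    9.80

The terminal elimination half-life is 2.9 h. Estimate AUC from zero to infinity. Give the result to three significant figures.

AUC = 175 µg/mL·h

Trapezoidal AUC_0→6:
  [0→2]: (41.13+25.50)/2 × 2 = 66.63
  [2→3]: (25.50+20.08)/2 × 1 = 22.79
  [3→6]: (20.08+9.80)/2 × 3 = 44.82
  Sum = 134.24 µg/mL·h
k_e = ln2 / t½ = 0.693147 / 2.9 = 0.2390 h^-1
Extrapolated tail: C_last / k_e = 9.80 / 0.239 = 41.004
AUC_0→∞ = 134.24 + 41.004 = 175.244 µg/mL·h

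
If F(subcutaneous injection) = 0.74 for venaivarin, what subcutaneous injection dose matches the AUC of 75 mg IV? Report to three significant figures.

For equal systemic exposure: F × D_ev = D_iv
D_ev = D_iv / F = 75 / 0.74 = 101.351 mg

D_subcutaneous = 101 mg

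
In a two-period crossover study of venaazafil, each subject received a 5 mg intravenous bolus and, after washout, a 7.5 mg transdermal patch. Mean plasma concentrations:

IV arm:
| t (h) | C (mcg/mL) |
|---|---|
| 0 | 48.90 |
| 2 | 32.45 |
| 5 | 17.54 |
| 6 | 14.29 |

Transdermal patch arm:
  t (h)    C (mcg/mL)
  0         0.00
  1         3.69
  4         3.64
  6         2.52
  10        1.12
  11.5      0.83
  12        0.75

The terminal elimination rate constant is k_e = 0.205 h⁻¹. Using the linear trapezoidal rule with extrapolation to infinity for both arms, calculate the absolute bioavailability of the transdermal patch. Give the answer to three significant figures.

Trapezoidal AUC_0→6 (IV):
  [0→2]: (48.90+32.45)/2 × 2 = 81.35
  [2→5]: (32.45+17.54)/2 × 3 = 74.985
  [5→6]: (17.54+14.29)/2 × 1 = 15.915
  Sum = 172.25 mcg/mL·h
IV tail: 14.29/0.205 = 69.707; AUC_iv,0→∞ = 172.25 + 69.707 = 241.957 mcg/mL·h
Trapezoidal AUC_0→12 (transdermal patch):
  [0→1]: (0.00+3.69)/2 × 1 = 1.845
  [1→4]: (3.69+3.64)/2 × 3 = 10.995
  [4→6]: (3.64+2.52)/2 × 2 = 6.16
  [6→10]: (2.52+1.12)/2 × 4 = 7.28
  [10→11.5]: (1.12+0.83)/2 × 1.5 = 1.4625
  [11.5→12]: (0.83+0.75)/2 × 0.5 = 0.395
  Sum = 28.1375 mcg/mL·h
transdermal patch tail: 0.75/0.205 = 3.659; AUC_ev,0→∞ = 28.1375 + 3.659 = 31.7965 mcg/mL·h
F = (AUC_ev/D_ev)/(AUC_iv/D_iv) = (31.7965/7.5)/(241.957/5) = 4.23953/48.3914 = 0.0876

F = 0.0876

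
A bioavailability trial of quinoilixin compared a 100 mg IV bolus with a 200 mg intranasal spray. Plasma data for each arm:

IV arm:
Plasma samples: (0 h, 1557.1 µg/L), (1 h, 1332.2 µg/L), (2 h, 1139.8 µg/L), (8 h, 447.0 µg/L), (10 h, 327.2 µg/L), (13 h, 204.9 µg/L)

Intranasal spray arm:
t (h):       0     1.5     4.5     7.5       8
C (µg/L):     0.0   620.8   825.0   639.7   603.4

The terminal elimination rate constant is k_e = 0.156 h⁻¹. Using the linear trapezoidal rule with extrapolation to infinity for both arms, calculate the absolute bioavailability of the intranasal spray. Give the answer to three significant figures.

F = 0.436

Trapezoidal AUC_0→13 (IV):
  [0→1]: (1557.1+1332.2)/2 × 1 = 1444.65
  [1→2]: (1332.2+1139.8)/2 × 1 = 1236.0
  [2→8]: (1139.8+447.0)/2 × 6 = 4760.4
  [8→10]: (447.0+327.2)/2 × 2 = 774.2
  [10→13]: (327.2+204.9)/2 × 3 = 798.15
  Sum = 9013.4 µg/L·h
IV tail: 204.9/0.156 = 1313.462; AUC_iv,0→∞ = 9013.4 + 1313.462 = 10326.862 µg/L·h
Trapezoidal AUC_0→8 (intranasal spray):
  [0→1.5]: (0.0+620.8)/2 × 1.5 = 465.6
  [1.5→4.5]: (620.8+825.0)/2 × 3 = 2168.7
  [4.5→7.5]: (825.0+639.7)/2 × 3 = 2197.05
  [7.5→8]: (639.7+603.4)/2 × 0.5 = 310.775
  Sum = 5142.125 µg/L·h
intranasal spray tail: 603.4/0.156 = 3867.949; AUC_ev,0→∞ = 5142.125 + 3867.949 = 9010.074 µg/L·h
F = (AUC_ev/D_ev)/(AUC_iv/D_iv) = (9010.074/200)/(10326.862/100) = 45.05037/103.26862 = 0.4362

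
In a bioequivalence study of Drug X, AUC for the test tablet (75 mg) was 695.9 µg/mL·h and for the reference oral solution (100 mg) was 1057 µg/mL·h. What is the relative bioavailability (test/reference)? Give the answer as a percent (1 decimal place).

F_rel = (AUC_test/D_test) / (AUC_ref/D_ref)
      = (695.9/75) / (1057/100)
      = 9.27867 / 10.57 = 0.8778 = 87.78%

F_rel = 87.8%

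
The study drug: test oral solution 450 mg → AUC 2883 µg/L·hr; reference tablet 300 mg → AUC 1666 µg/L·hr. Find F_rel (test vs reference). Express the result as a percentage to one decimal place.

F_rel = 115.4%

F_rel = (AUC_test/D_test) / (AUC_ref/D_ref)
      = (2883/450) / (1666/300)
      = 6.40667 / 5.55333 = 1.1537 = 115.37%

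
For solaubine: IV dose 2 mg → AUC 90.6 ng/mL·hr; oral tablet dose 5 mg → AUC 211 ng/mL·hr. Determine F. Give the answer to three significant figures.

F = 0.932

F = (AUC_ev / D_ev) / (AUC_iv / D_iv)
  = (211/5) / (90.6/2)
  = 42.2 / 45.3 = 0.9316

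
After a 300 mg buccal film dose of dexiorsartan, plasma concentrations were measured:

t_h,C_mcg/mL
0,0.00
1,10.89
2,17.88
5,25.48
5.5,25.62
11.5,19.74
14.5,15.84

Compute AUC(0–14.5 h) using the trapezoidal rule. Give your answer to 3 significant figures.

AUC = 287 mcg/mL·h

Trapezoidal AUC_0→14.5:
  [0→1]: (0.00+10.89)/2 × 1 = 5.445
  [1→2]: (10.89+17.88)/2 × 1 = 14.385
  [2→5]: (17.88+25.48)/2 × 3 = 65.04
  [5→5.5]: (25.48+25.62)/2 × 0.5 = 12.775
  [5.5→11.5]: (25.62+19.74)/2 × 6 = 136.08
  [11.5→14.5]: (19.74+15.84)/2 × 3 = 53.37
  Sum = 287.095 mcg/mL·h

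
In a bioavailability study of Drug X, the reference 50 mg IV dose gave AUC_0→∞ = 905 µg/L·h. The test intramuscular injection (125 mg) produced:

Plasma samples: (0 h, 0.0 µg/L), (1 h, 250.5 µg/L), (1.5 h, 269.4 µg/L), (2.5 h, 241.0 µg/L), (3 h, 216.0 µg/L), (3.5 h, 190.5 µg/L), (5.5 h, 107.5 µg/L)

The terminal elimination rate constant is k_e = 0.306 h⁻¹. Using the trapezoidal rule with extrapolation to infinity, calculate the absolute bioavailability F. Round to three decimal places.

F = 0.608

Trapezoidal AUC_0→5.5 (intramuscular injection):
  [0→1]: (0.0+250.5)/2 × 1 = 125.25
  [1→1.5]: (250.5+269.4)/2 × 0.5 = 129.975
  [1.5→2.5]: (269.4+241.0)/2 × 1 = 255.2
  [2.5→3]: (241.0+216.0)/2 × 0.5 = 114.25
  [3→3.5]: (216.0+190.5)/2 × 0.5 = 101.625
  [3.5→5.5]: (190.5+107.5)/2 × 2 = 298.0
  Sum = 1024.3 µg/L·h
Tail: C_last/k_e = 107.5/0.306 = 351.307
AUC_0→∞ (intramuscular injection) = 1024.3 + 351.307 = 1375.607 µg/L·h
F = (AUC_ev/D_ev)/(AUC_iv/D_iv) = (1375.607/125)/(905/50) = 11.004856/18.1 = 0.6080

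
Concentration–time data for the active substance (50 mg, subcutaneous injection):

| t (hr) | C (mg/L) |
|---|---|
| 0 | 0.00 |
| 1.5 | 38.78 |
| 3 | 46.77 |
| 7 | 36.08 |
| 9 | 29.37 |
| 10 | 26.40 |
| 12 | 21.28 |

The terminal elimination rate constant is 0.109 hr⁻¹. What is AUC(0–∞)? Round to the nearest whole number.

AUC = 595 mg/L·hr

Trapezoidal AUC_0→12:
  [0→1.5]: (0.00+38.78)/2 × 1.5 = 29.085
  [1.5→3]: (38.78+46.77)/2 × 1.5 = 64.1625
  [3→7]: (46.77+36.08)/2 × 4 = 165.7
  [7→9]: (36.08+29.37)/2 × 2 = 65.45
  [9→10]: (29.37+26.40)/2 × 1 = 27.885
  [10→12]: (26.40+21.28)/2 × 2 = 47.68
  Sum = 399.9625 mg/L·hr
Extrapolated tail: C_last / k_e = 21.28 / 0.109 = 195.229
AUC_0→∞ = 399.9625 + 195.229 = 595.1915 mg/L·hr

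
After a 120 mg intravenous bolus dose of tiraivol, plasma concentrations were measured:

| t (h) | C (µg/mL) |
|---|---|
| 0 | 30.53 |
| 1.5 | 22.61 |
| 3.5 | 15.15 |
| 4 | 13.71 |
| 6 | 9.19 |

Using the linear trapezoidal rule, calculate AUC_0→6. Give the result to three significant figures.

Trapezoidal AUC_0→6:
  [0→1.5]: (30.53+22.61)/2 × 1.5 = 39.855
  [1.5→3.5]: (22.61+15.15)/2 × 2 = 37.76
  [3.5→4]: (15.15+13.71)/2 × 0.5 = 7.215
  [4→6]: (13.71+9.19)/2 × 2 = 22.9
  Sum = 107.73 µg/mL·h

AUC = 108 µg/mL·h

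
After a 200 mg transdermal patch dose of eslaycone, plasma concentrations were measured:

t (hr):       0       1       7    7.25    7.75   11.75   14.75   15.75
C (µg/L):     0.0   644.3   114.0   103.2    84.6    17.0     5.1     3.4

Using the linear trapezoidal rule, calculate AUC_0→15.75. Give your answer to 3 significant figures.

Trapezoidal AUC_0→15.75:
  [0→1]: (0.0+644.3)/2 × 1 = 322.15
  [1→7]: (644.3+114.0)/2 × 6 = 2274.9
  [7→7.25]: (114.0+103.2)/2 × 0.25 = 27.15
  [7.25→7.75]: (103.2+84.6)/2 × 0.5 = 46.95
  [7.75→11.75]: (84.6+17.0)/2 × 4 = 203.2
  [11.75→14.75]: (17.0+5.1)/2 × 3 = 33.15
  [14.75→15.75]: (5.1+3.4)/2 × 1 = 4.25
  Sum = 2911.75 µg/L·hr

AUC = 2910 µg/L·hr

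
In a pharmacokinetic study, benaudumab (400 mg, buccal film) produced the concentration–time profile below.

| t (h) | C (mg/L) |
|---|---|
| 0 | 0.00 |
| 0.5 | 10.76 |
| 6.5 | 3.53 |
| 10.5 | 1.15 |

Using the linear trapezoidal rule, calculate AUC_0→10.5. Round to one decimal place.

AUC = 54.9 mg/L·h

Trapezoidal AUC_0→10.5:
  [0→0.5]: (0.00+10.76)/2 × 0.5 = 2.69
  [0.5→6.5]: (10.76+3.53)/2 × 6 = 42.87
  [6.5→10.5]: (3.53+1.15)/2 × 4 = 9.36
  Sum = 54.92 mg/L·h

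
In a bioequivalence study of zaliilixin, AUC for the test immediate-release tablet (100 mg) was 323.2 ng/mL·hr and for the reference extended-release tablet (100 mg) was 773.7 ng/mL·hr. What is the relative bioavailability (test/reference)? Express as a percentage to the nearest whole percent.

F_rel = 42%

F_rel = (AUC_test/D_test) / (AUC_ref/D_ref)
      = (323.2/100) / (773.7/100)
      = 3.232 / 7.737 = 0.4177 = 41.77%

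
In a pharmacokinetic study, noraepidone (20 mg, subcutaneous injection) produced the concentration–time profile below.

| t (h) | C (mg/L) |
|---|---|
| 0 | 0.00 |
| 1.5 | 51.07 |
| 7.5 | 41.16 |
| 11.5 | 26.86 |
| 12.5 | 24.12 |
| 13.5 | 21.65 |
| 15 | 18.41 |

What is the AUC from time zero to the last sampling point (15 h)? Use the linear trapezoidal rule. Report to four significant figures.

AUC = 529.5 mg/L·h

Trapezoidal AUC_0→15:
  [0→1.5]: (0.00+51.07)/2 × 1.5 = 38.3025
  [1.5→7.5]: (51.07+41.16)/2 × 6 = 276.69
  [7.5→11.5]: (41.16+26.86)/2 × 4 = 136.04
  [11.5→12.5]: (26.86+24.12)/2 × 1 = 25.49
  [12.5→13.5]: (24.12+21.65)/2 × 1 = 22.885
  [13.5→15]: (21.65+18.41)/2 × 1.5 = 30.045
  Sum = 529.4525 mg/L·h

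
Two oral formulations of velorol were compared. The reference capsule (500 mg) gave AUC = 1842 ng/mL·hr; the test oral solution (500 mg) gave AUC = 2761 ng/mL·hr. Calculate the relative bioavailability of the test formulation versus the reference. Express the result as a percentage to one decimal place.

F_rel = (AUC_test/D_test) / (AUC_ref/D_ref)
      = (2761/500) / (1842/500)
      = 5.522 / 3.684 = 1.4989 = 149.89%

F_rel = 149.9%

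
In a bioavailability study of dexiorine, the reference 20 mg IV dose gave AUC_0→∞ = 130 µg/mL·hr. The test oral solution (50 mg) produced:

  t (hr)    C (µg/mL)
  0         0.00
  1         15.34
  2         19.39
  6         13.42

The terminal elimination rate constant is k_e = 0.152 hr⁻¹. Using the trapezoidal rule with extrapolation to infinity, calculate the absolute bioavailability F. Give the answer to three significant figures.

F = 0.551

Trapezoidal AUC_0→6 (oral solution):
  [0→1]: (0.00+15.34)/2 × 1 = 7.67
  [1→2]: (15.34+19.39)/2 × 1 = 17.365
  [2→6]: (19.39+13.42)/2 × 4 = 65.62
  Sum = 90.655 µg/mL·hr
Tail: C_last/k_e = 13.42/0.152 = 88.289
AUC_0→∞ (oral solution) = 90.655 + 88.289 = 178.944 µg/mL·hr
F = (AUC_ev/D_ev)/(AUC_iv/D_iv) = (178.944/50)/(130/20) = 3.57888/6.5 = 0.5506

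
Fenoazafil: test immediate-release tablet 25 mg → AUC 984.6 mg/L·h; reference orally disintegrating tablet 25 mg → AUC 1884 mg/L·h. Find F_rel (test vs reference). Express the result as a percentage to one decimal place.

F_rel = 52.3%

F_rel = (AUC_test/D_test) / (AUC_ref/D_ref)
      = (984.6/25) / (1884/25)
      = 39.384 / 75.36 = 0.5226 = 52.26%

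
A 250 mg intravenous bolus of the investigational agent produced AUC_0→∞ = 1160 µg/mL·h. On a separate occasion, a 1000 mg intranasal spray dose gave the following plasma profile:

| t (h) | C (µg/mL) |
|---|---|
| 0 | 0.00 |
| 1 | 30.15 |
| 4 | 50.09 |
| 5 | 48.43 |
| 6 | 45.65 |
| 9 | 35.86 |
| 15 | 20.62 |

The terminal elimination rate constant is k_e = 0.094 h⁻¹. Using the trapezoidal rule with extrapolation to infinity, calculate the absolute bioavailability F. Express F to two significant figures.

F = 0.16

Trapezoidal AUC_0→15 (intranasal spray):
  [0→1]: (0.00+30.15)/2 × 1 = 15.075
  [1→4]: (30.15+50.09)/2 × 3 = 120.36
  [4→5]: (50.09+48.43)/2 × 1 = 49.26
  [5→6]: (48.43+45.65)/2 × 1 = 47.04
  [6→9]: (45.65+35.86)/2 × 3 = 122.265
  [9→15]: (35.86+20.62)/2 × 6 = 169.44
  Sum = 523.44 µg/mL·h
Tail: C_last/k_e = 20.62/0.094 = 219.362
AUC_0→∞ (intranasal spray) = 523.44 + 219.362 = 742.802 µg/mL·h
F = (AUC_ev/D_ev)/(AUC_iv/D_iv) = (742.802/1000)/(1160/250) = 0.742802/4.64 = 0.1601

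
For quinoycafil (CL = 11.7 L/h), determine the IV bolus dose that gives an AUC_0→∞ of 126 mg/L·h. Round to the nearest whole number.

Dose = 1474 mg

Dose_iv = CL × AUC_0→∞
     = 11.7 × 126 = 1474.2 mg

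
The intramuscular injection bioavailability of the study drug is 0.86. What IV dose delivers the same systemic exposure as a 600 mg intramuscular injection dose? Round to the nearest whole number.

Systemic exposure from an extravascular dose = F × D_ev, so the equivalent IV dose is F × D_ev.
D_iv = F × D_ev = 0.86 × 600 = 516 mg

D_iv = 516 mg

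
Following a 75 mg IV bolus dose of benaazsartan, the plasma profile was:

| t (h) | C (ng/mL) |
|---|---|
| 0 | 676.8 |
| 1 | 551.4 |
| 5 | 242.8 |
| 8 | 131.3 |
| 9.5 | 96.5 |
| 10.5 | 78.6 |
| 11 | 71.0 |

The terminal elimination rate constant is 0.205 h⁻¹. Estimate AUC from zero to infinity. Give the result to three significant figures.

AUC = 3410 ng/mL·h

Trapezoidal AUC_0→11:
  [0→1]: (676.8+551.4)/2 × 1 = 614.1
  [1→5]: (551.4+242.8)/2 × 4 = 1588.4
  [5→8]: (242.8+131.3)/2 × 3 = 561.15
  [8→9.5]: (131.3+96.5)/2 × 1.5 = 170.85
  [9.5→10.5]: (96.5+78.6)/2 × 1 = 87.55
  [10.5→11]: (78.6+71.0)/2 × 0.5 = 37.4
  Sum = 3059.45 ng/mL·h
Extrapolated tail: C_last / k_e = 71.0 / 0.205 = 346.341
AUC_0→∞ = 3059.45 + 346.341 = 3405.791 ng/mL·h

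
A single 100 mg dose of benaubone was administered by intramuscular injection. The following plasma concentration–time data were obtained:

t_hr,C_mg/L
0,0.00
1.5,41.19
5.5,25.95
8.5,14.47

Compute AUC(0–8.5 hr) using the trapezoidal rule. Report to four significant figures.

Trapezoidal AUC_0→8.5:
  [0→1.5]: (0.00+41.19)/2 × 1.5 = 30.8925
  [1.5→5.5]: (41.19+25.95)/2 × 4 = 134.28
  [5.5→8.5]: (25.95+14.47)/2 × 3 = 60.63
  Sum = 225.8025 mg/L·hr

AUC = 225.8 mg/L·hr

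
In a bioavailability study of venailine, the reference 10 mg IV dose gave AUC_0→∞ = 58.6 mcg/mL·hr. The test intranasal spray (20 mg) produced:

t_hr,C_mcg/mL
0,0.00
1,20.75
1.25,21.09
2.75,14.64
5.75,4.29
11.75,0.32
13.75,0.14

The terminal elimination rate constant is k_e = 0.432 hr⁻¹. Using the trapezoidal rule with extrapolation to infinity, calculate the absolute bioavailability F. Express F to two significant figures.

Trapezoidal AUC_0→13.75 (intranasal spray):
  [0→1]: (0.00+20.75)/2 × 1 = 10.375
  [1→1.25]: (20.75+21.09)/2 × 0.25 = 5.23
  [1.25→2.75]: (21.09+14.64)/2 × 1.5 = 26.7975
  [2.75→5.75]: (14.64+4.29)/2 × 3 = 28.395
  [5.75→11.75]: (4.29+0.32)/2 × 6 = 13.83
  [11.75→13.75]: (0.32+0.14)/2 × 2 = 0.46
  Sum = 85.0875 mcg/mL·hr
Tail: C_last/k_e = 0.14/0.432 = 0.324
AUC_0→∞ (intranasal spray) = 85.0875 + 0.324 = 85.4115 mcg/mL·hr
F = (AUC_ev/D_ev)/(AUC_iv/D_iv) = (85.4115/20)/(58.6/10) = 4.270575/5.86 = 0.7288

F = 0.73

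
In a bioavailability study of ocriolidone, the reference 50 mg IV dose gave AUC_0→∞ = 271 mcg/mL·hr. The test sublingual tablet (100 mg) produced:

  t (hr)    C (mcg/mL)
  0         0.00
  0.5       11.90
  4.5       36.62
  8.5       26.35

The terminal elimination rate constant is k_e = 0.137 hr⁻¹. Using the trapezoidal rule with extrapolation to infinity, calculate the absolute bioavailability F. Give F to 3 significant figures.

F = 0.772

Trapezoidal AUC_0→8.5 (sublingual tablet):
  [0→0.5]: (0.00+11.90)/2 × 0.5 = 2.975
  [0.5→4.5]: (11.90+36.62)/2 × 4 = 97.04
  [4.5→8.5]: (36.62+26.35)/2 × 4 = 125.94
  Sum = 225.955 mcg/mL·hr
Tail: C_last/k_e = 26.35/0.137 = 192.336
AUC_0→∞ (sublingual tablet) = 225.955 + 192.336 = 418.291 mcg/mL·hr
F = (AUC_ev/D_ev)/(AUC_iv/D_iv) = (418.291/100)/(271/50) = 4.18291/5.42 = 0.7718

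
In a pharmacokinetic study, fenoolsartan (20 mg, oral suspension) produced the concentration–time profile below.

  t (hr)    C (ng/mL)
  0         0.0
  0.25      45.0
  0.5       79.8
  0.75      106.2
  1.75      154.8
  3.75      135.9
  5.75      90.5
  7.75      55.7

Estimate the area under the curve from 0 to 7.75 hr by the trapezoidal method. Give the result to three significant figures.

Trapezoidal AUC_0→7.75:
  [0→0.25]: (0.0+45.0)/2 × 0.25 = 5.625
  [0.25→0.5]: (45.0+79.8)/2 × 0.25 = 15.6
  [0.5→0.75]: (79.8+106.2)/2 × 0.25 = 23.25
  [0.75→1.75]: (106.2+154.8)/2 × 1 = 130.5
  [1.75→3.75]: (154.8+135.9)/2 × 2 = 290.7
  [3.75→5.75]: (135.9+90.5)/2 × 2 = 226.4
  [5.75→7.75]: (90.5+55.7)/2 × 2 = 146.2
  Sum = 838.275 ng/mL·hr

AUC = 838 ng/mL·hr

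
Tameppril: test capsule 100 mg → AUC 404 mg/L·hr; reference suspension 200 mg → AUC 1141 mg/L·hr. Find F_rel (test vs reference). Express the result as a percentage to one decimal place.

F_rel = (AUC_test/D_test) / (AUC_ref/D_ref)
      = (404/100) / (1141/200)
      = 4.04 / 5.705 = 0.7082 = 70.82%

F_rel = 70.8%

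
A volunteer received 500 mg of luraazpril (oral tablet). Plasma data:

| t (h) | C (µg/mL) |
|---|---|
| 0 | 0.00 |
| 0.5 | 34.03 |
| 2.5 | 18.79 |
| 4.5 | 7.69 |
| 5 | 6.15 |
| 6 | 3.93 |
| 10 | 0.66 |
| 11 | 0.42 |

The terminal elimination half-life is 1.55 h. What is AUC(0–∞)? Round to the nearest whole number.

Trapezoidal AUC_0→11:
  [0→0.5]: (0.00+34.03)/2 × 0.5 = 8.5075
  [0.5→2.5]: (34.03+18.79)/2 × 2 = 52.82
  [2.5→4.5]: (18.79+7.69)/2 × 2 = 26.48
  [4.5→5]: (7.69+6.15)/2 × 0.5 = 3.46
  [5→6]: (6.15+3.93)/2 × 1 = 5.04
  [6→10]: (3.93+0.66)/2 × 4 = 9.18
  [10→11]: (0.66+0.42)/2 × 1 = 0.54
  Sum = 106.0275 µg/mL·h
k_e = ln2 / t½ = 0.693147 / 1.55 = 0.4472 h^-1
Extrapolated tail: C_last / k_e = 0.42 / 0.4472 = 0.939
AUC_0→∞ = 106.0275 + 0.939 = 106.9665 µg/mL·h

AUC = 107 µg/mL·h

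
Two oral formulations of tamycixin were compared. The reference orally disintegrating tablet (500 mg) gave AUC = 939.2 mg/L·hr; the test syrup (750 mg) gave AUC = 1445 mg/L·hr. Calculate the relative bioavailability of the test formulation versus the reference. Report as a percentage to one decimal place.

F_rel = (AUC_test/D_test) / (AUC_ref/D_ref)
      = (1445/750) / (939.2/500)
      = 1.92667 / 1.8784 = 1.0257 = 102.57%

F_rel = 102.6%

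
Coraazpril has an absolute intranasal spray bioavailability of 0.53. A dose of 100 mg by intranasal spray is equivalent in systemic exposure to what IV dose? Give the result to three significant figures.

D_iv = 53.0 mg

Systemic exposure from an extravascular dose = F × D_ev, so the equivalent IV dose is F × D_ev.
D_iv = F × D_ev = 0.53 × 100 = 53 mg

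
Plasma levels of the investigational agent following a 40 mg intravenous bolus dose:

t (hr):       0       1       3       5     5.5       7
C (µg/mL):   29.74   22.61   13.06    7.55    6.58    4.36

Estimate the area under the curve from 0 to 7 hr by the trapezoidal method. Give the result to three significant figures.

Trapezoidal AUC_0→7:
  [0→1]: (29.74+22.61)/2 × 1 = 26.175
  [1→3]: (22.61+13.06)/2 × 2 = 35.67
  [3→5]: (13.06+7.55)/2 × 2 = 20.61
  [5→5.5]: (7.55+6.58)/2 × 0.5 = 3.5325
  [5.5→7]: (6.58+4.36)/2 × 1.5 = 8.205
  Sum = 94.1925 µg/mL·hr

AUC = 94.2 µg/mL·hr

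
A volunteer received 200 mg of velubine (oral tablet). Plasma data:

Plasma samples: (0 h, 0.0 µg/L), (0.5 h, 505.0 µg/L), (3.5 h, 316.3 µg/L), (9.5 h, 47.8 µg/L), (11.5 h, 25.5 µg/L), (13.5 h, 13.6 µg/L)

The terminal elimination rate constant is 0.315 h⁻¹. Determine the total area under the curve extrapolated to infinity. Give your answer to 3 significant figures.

Trapezoidal AUC_0→13.5:
  [0→0.5]: (0.0+505.0)/2 × 0.5 = 126.25
  [0.5→3.5]: (505.0+316.3)/2 × 3 = 1231.95
  [3.5→9.5]: (316.3+47.8)/2 × 6 = 1092.3
  [9.5→11.5]: (47.8+25.5)/2 × 2 = 73.3
  [11.5→13.5]: (25.5+13.6)/2 × 2 = 39.1
  Sum = 2562.9 µg/L·h
Extrapolated tail: C_last / k_e = 13.6 / 0.315 = 43.175
AUC_0→∞ = 2562.9 + 43.175 = 2606.075 µg/L·h

AUC = 2610 µg/L·h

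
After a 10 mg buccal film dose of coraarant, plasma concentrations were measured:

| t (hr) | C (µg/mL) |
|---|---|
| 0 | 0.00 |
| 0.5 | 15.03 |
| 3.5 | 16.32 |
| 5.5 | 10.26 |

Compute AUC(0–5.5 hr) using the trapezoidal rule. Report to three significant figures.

Trapezoidal AUC_0→5.5:
  [0→0.5]: (0.00+15.03)/2 × 0.5 = 3.7575
  [0.5→3.5]: (15.03+16.32)/2 × 3 = 47.025
  [3.5→5.5]: (16.32+10.26)/2 × 2 = 26.58
  Sum = 77.3625 µg/mL·hr

AUC = 77.4 µg/mL·hr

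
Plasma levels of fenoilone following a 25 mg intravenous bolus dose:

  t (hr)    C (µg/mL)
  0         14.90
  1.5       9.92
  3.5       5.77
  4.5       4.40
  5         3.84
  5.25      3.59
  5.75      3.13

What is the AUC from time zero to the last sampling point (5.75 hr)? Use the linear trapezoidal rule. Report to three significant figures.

AUC = 44.1 µg/mL·hr

Trapezoidal AUC_0→5.75:
  [0→1.5]: (14.90+9.92)/2 × 1.5 = 18.615
  [1.5→3.5]: (9.92+5.77)/2 × 2 = 15.69
  [3.5→4.5]: (5.77+4.40)/2 × 1 = 5.085
  [4.5→5]: (4.40+3.84)/2 × 0.5 = 2.06
  [5→5.25]: (3.84+3.59)/2 × 0.25 = 0.92875
  [5.25→5.75]: (3.59+3.13)/2 × 0.5 = 1.68
  Sum = 44.05875 µg/mL·hr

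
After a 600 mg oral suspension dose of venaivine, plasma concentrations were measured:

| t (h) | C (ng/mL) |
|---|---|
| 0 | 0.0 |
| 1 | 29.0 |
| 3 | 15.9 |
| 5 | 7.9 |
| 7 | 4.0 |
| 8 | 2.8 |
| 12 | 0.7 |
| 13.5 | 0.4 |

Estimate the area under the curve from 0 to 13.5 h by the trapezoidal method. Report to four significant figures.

Trapezoidal AUC_0→13.5:
  [0→1]: (0.0+29.0)/2 × 1 = 14.5
  [1→3]: (29.0+15.9)/2 × 2 = 44.9
  [3→5]: (15.9+7.9)/2 × 2 = 23.8
  [5→7]: (7.9+4.0)/2 × 2 = 11.9
  [7→8]: (4.0+2.8)/2 × 1 = 3.4
  [8→12]: (2.8+0.7)/2 × 4 = 7.0
  [12→13.5]: (0.7+0.4)/2 × 1.5 = 0.825
  Sum = 106.325 ng/mL·h

AUC = 106.3 ng/mL·h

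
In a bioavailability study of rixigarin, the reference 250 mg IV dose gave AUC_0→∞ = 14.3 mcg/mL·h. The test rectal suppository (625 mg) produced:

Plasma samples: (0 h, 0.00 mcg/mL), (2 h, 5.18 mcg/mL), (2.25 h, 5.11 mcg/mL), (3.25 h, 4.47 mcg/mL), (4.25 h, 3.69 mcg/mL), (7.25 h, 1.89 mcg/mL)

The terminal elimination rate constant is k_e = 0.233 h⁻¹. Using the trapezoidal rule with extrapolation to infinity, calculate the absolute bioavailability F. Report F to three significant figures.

F = 0.890

Trapezoidal AUC_0→7.25 (rectal suppository):
  [0→2]: (0.00+5.18)/2 × 2 = 5.18
  [2→2.25]: (5.18+5.11)/2 × 0.25 = 1.28625
  [2.25→3.25]: (5.11+4.47)/2 × 1 = 4.79
  [3.25→4.25]: (4.47+3.69)/2 × 1 = 4.08
  [4.25→7.25]: (3.69+1.89)/2 × 3 = 8.37
  Sum = 23.70625 mcg/mL·h
Tail: C_last/k_e = 1.89/0.233 = 8.112
AUC_0→∞ (rectal suppository) = 23.70625 + 8.112 = 31.81825 mcg/mL·h
F = (AUC_ev/D_ev)/(AUC_iv/D_iv) = (31.81825/625)/(14.3/250) = 0.0509092/0.0572 = 0.8900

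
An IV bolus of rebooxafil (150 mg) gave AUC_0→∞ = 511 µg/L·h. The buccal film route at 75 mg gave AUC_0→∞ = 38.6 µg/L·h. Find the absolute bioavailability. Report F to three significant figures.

F = (AUC_ev / D_ev) / (AUC_iv / D_iv)
  = (38.6/75) / (511/150)
  = 0.514667 / 3.40667 = 0.1511

F = 0.151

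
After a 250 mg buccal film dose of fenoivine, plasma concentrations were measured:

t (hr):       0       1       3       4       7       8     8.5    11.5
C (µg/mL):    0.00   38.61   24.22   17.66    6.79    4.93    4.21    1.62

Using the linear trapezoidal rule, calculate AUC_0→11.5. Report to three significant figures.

Trapezoidal AUC_0→11.5:
  [0→1]: (0.00+38.61)/2 × 1 = 19.305
  [1→3]: (38.61+24.22)/2 × 2 = 62.83
  [3→4]: (24.22+17.66)/2 × 1 = 20.94
  [4→7]: (17.66+6.79)/2 × 3 = 36.675
  [7→8]: (6.79+4.93)/2 × 1 = 5.86
  [8→8.5]: (4.93+4.21)/2 × 0.5 = 2.285
  [8.5→11.5]: (4.21+1.62)/2 × 3 = 8.745
  Sum = 156.64 µg/mL·hr

AUC = 157 µg/mL·hr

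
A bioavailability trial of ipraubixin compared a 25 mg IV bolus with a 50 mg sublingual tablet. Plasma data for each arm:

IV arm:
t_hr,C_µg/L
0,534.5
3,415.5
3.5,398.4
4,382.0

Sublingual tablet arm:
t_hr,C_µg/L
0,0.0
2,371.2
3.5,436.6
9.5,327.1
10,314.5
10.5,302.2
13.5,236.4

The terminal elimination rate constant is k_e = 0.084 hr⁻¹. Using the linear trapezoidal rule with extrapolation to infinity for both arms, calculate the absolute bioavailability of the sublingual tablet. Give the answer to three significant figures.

Trapezoidal AUC_0→4 (IV):
  [0→3]: (534.5+415.5)/2 × 3 = 1425.0
  [3→3.5]: (415.5+398.4)/2 × 0.5 = 203.475
  [3.5→4]: (398.4+382.0)/2 × 0.5 = 195.1
  Sum = 1823.575 µg/L·hr
IV tail: 382.0/0.084 = 4547.619; AUC_iv,0→∞ = 1823.575 + 4547.619 = 6371.194 µg/L·hr
Trapezoidal AUC_0→13.5 (sublingual tablet):
  [0→2]: (0.0+371.2)/2 × 2 = 371.2
  [2→3.5]: (371.2+436.6)/2 × 1.5 = 605.85
  [3.5→9.5]: (436.6+327.1)/2 × 6 = 2291.1
  [9.5→10]: (327.1+314.5)/2 × 0.5 = 160.4
  [10→10.5]: (314.5+302.2)/2 × 0.5 = 154.175
  [10.5→13.5]: (302.2+236.4)/2 × 3 = 807.9
  Sum = 4390.625 µg/L·hr
sublingual tablet tail: 236.4/0.084 = 2814.286; AUC_ev,0→∞ = 4390.625 + 2814.286 = 7204.911 µg/L·hr
F = (AUC_ev/D_ev)/(AUC_iv/D_iv) = (7204.911/50)/(6371.194/25) = 144.09822/254.84776 = 0.5654

F = 0.565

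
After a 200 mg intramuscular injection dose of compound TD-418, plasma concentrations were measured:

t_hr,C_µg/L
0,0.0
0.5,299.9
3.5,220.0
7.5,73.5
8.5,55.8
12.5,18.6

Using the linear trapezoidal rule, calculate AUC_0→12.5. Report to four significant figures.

Trapezoidal AUC_0→12.5:
  [0→0.5]: (0.0+299.9)/2 × 0.5 = 74.975
  [0.5→3.5]: (299.9+220.0)/2 × 3 = 779.85
  [3.5→7.5]: (220.0+73.5)/2 × 4 = 587.0
  [7.5→8.5]: (73.5+55.8)/2 × 1 = 64.65
  [8.5→12.5]: (55.8+18.6)/2 × 4 = 148.8
  Sum = 1655.275 µg/L·hr

AUC = 1655 µg/L·hr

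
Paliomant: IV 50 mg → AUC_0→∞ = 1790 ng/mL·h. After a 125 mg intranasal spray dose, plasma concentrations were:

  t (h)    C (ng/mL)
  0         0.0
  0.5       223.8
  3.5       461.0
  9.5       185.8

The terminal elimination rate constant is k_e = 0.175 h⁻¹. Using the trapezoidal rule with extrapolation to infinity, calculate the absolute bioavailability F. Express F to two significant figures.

Trapezoidal AUC_0→9.5 (intranasal spray):
  [0→0.5]: (0.0+223.8)/2 × 0.5 = 55.95
  [0.5→3.5]: (223.8+461.0)/2 × 3 = 1027.2
  [3.5→9.5]: (461.0+185.8)/2 × 6 = 1940.4
  Sum = 3023.55 ng/mL·h
Tail: C_last/k_e = 185.8/0.175 = 1061.714
AUC_0→∞ (intranasal spray) = 3023.55 + 1061.714 = 4085.264 ng/mL·h
F = (AUC_ev/D_ev)/(AUC_iv/D_iv) = (4085.264/125)/(1790/50) = 32.682112/35.8 = 0.9129

F = 0.91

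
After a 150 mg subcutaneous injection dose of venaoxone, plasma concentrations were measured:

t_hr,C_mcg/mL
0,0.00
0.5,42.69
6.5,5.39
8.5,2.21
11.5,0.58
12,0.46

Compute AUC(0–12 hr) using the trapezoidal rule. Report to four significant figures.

Trapezoidal AUC_0→12:
  [0→0.5]: (0.00+42.69)/2 × 0.5 = 10.6725
  [0.5→6.5]: (42.69+5.39)/2 × 6 = 144.24
  [6.5→8.5]: (5.39+2.21)/2 × 2 = 7.6
  [8.5→11.5]: (2.21+0.58)/2 × 3 = 4.185
  [11.5→12]: (0.58+0.46)/2 × 0.5 = 0.26
  Sum = 166.9575 mcg/mL·hr

AUC = 167.0 mcg/mL·hr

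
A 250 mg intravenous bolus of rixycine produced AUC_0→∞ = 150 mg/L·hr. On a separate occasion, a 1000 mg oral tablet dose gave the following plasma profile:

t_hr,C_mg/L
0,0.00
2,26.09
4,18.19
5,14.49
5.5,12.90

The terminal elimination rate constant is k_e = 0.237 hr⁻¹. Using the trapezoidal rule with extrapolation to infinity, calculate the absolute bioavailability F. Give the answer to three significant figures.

Trapezoidal AUC_0→5.5 (oral tablet):
  [0→2]: (0.00+26.09)/2 × 2 = 26.09
  [2→4]: (26.09+18.19)/2 × 2 = 44.28
  [4→5]: (18.19+14.49)/2 × 1 = 16.34
  [5→5.5]: (14.49+12.90)/2 × 0.5 = 6.8475
  Sum = 93.5575 mg/L·hr
Tail: C_last/k_e = 12.90/0.237 = 54.430
AUC_0→∞ (oral tablet) = 93.5575 + 54.430 = 147.9875 mg/L·hr
F = (AUC_ev/D_ev)/(AUC_iv/D_iv) = (147.9875/1000)/(150/250) = 0.1479875/0.6 = 0.2466

F = 0.247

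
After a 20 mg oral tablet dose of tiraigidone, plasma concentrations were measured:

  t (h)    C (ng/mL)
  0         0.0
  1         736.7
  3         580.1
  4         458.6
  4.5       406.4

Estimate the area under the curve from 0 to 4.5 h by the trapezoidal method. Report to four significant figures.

AUC = 2421 ng/mL·h

Trapezoidal AUC_0→4.5:
  [0→1]: (0.0+736.7)/2 × 1 = 368.35
  [1→3]: (736.7+580.1)/2 × 2 = 1316.8
  [3→4]: (580.1+458.6)/2 × 1 = 519.35
  [4→4.5]: (458.6+406.4)/2 × 0.5 = 216.25
  Sum = 2420.75 ng/mL·h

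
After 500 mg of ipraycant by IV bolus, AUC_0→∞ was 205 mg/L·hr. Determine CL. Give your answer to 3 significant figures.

CL = Dose_iv / AUC_0→∞
   = 500 / 205 = 2.43902 L/hr

CL = 2.44 L/hr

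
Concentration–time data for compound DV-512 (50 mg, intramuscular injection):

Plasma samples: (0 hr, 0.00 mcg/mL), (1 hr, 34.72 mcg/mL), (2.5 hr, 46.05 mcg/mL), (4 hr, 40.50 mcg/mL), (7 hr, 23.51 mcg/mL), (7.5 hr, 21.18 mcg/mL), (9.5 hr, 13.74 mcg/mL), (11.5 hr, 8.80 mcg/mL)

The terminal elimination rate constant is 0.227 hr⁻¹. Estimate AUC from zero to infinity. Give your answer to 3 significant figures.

Trapezoidal AUC_0→11.5:
  [0→1]: (0.00+34.72)/2 × 1 = 17.36
  [1→2.5]: (34.72+46.05)/2 × 1.5 = 60.5775
  [2.5→4]: (46.05+40.50)/2 × 1.5 = 64.9125
  [4→7]: (40.50+23.51)/2 × 3 = 96.015
  [7→7.5]: (23.51+21.18)/2 × 0.5 = 11.1725
  [7.5→9.5]: (21.18+13.74)/2 × 2 = 34.92
  [9.5→11.5]: (13.74+8.80)/2 × 2 = 22.54
  Sum = 307.4975 mcg/mL·hr
Extrapolated tail: C_last / k_e = 8.80 / 0.227 = 38.767
AUC_0→∞ = 307.4975 + 38.767 = 346.2645 mcg/mL·hr

AUC = 346 mcg/mL·hr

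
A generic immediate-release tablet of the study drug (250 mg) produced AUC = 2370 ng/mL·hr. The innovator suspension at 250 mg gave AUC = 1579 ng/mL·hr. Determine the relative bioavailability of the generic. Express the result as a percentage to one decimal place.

F_rel = (AUC_test/D_test) / (AUC_ref/D_ref)
      = (2370/250) / (1579/250)
      = 9.48 / 6.316 = 1.5009 = 150.09%

F_rel = 150.1%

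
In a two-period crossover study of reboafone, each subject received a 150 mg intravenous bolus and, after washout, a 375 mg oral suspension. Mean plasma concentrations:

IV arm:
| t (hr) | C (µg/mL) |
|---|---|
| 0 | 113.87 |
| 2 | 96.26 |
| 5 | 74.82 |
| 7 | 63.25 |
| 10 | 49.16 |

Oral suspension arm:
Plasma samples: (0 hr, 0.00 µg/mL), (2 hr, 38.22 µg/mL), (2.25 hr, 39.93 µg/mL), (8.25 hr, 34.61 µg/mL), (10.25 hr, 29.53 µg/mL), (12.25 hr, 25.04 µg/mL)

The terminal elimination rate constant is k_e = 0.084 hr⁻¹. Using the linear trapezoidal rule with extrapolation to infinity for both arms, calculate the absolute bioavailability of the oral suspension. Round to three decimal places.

Trapezoidal AUC_0→10 (IV):
  [0→2]: (113.87+96.26)/2 × 2 = 210.13
  [2→5]: (96.26+74.82)/2 × 3 = 256.62
  [5→7]: (74.82+63.25)/2 × 2 = 138.07
  [7→10]: (63.25+49.16)/2 × 3 = 168.615
  Sum = 773.435 µg/mL·hr
IV tail: 49.16/0.084 = 585.238; AUC_iv,0→∞ = 773.435 + 585.238 = 1358.673 µg/mL·hr
Trapezoidal AUC_0→12.25 (oral suspension):
  [0→2]: (0.00+38.22)/2 × 2 = 38.22
  [2→2.25]: (38.22+39.93)/2 × 0.25 = 9.76875
  [2.25→8.25]: (39.93+34.61)/2 × 6 = 223.62
  [8.25→10.25]: (34.61+29.53)/2 × 2 = 64.14
  [10.25→12.25]: (29.53+25.04)/2 × 2 = 54.57
  Sum = 390.31875 µg/mL·hr
oral suspension tail: 25.04/0.084 = 298.095; AUC_ev,0→∞ = 390.31875 + 298.095 = 688.41375 µg/mL·hr
F = (AUC_ev/D_ev)/(AUC_iv/D_iv) = (688.41375/375)/(1358.673/150) = 1.83577/9.05782 = 0.2027

F = 0.203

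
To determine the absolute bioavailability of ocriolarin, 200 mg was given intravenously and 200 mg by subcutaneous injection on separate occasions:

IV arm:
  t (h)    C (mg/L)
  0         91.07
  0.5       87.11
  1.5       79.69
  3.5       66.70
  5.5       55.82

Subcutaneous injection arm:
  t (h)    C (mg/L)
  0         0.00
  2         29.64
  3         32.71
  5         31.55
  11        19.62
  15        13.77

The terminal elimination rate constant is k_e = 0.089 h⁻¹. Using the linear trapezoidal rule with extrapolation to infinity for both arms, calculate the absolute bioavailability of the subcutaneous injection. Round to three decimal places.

Trapezoidal AUC_0→5.5 (IV):
  [0→0.5]: (91.07+87.11)/2 × 0.5 = 44.545
  [0.5→1.5]: (87.11+79.69)/2 × 1 = 83.4
  [1.5→3.5]: (79.69+66.70)/2 × 2 = 146.39
  [3.5→5.5]: (66.70+55.82)/2 × 2 = 122.52
  Sum = 396.855 mg/L·h
IV tail: 55.82/0.089 = 627.191; AUC_iv,0→∞ = 396.855 + 627.191 = 1024.046 mg/L·h
Trapezoidal AUC_0→15 (subcutaneous injection):
  [0→2]: (0.00+29.64)/2 × 2 = 29.64
  [2→3]: (29.64+32.71)/2 × 1 = 31.175
  [3→5]: (32.71+31.55)/2 × 2 = 64.26
  [5→11]: (31.55+19.62)/2 × 6 = 153.51
  [11→15]: (19.62+13.77)/2 × 4 = 66.78
  Sum = 345.365 mg/L·h
subcutaneous injection tail: 13.77/0.089 = 154.719; AUC_ev,0→∞ = 345.365 + 154.719 = 500.084 mg/L·h
F = (AUC_ev/D_ev)/(AUC_iv/D_iv) = (500.084/200)/(1024.046/200) = 2.50042/5.12023 = 0.4883

F = 0.488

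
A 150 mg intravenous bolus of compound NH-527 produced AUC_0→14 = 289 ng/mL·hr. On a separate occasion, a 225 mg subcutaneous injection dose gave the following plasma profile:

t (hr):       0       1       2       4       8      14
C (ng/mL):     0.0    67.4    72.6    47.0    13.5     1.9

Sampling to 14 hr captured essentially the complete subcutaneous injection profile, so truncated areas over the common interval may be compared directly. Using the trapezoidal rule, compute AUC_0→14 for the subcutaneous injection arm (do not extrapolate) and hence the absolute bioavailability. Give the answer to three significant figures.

Trapezoidal AUC_0→14 (subcutaneous injection):
  [0→1]: (0.0+67.4)/2 × 1 = 33.7
  [1→2]: (67.4+72.6)/2 × 1 = 70.0
  [2→4]: (72.6+47.0)/2 × 2 = 119.6
  [4→8]: (47.0+13.5)/2 × 4 = 121.0
  [8→14]: (13.5+1.9)/2 × 6 = 46.2
  Sum = 390.5 ng/mL·hr
F = (AUC_ev/D_ev)/(AUC_iv/D_iv) = (390.5/225)/(289/150) = 1.73556/1.92667 = 0.9008

F = 0.901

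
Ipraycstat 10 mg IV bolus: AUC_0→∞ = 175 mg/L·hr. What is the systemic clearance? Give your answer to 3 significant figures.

CL = 0.0571 L/hr

CL = Dose_iv / AUC_0→∞
   = 10 / 175 = 0.0571429 L/hr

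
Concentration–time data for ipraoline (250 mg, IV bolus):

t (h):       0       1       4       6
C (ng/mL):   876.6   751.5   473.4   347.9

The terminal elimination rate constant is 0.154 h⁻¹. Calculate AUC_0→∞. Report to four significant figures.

AUC = 5732 ng/mL·h

Trapezoidal AUC_0→6:
  [0→1]: (876.6+751.5)/2 × 1 = 814.05
  [1→4]: (751.5+473.4)/2 × 3 = 1837.35
  [4→6]: (473.4+347.9)/2 × 2 = 821.3
  Sum = 3472.7 ng/mL·h
Extrapolated tail: C_last / k_e = 347.9 / 0.154 = 2259.091
AUC_0→∞ = 3472.7 + 2259.091 = 5731.791 ng/mL·h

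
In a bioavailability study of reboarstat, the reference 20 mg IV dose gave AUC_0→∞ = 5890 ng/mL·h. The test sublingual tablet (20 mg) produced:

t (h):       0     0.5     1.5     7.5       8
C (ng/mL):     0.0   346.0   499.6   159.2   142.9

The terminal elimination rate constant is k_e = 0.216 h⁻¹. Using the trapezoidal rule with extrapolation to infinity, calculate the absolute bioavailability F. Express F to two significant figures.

Trapezoidal AUC_0→8 (sublingual tablet):
  [0→0.5]: (0.0+346.0)/2 × 0.5 = 86.5
  [0.5→1.5]: (346.0+499.6)/2 × 1 = 422.8
  [1.5→7.5]: (499.6+159.2)/2 × 6 = 1976.4
  [7.5→8]: (159.2+142.9)/2 × 0.5 = 75.525
  Sum = 2561.225 ng/mL·h
Tail: C_last/k_e = 142.9/0.216 = 661.574
AUC_0→∞ (sublingual tablet) = 2561.225 + 661.574 = 3222.799 ng/mL·h
F = (AUC_ev/D_ev)/(AUC_iv/D_iv) = (3222.799/20)/(5890/20) = 161.13995/294.5 = 0.5472

F = 0.55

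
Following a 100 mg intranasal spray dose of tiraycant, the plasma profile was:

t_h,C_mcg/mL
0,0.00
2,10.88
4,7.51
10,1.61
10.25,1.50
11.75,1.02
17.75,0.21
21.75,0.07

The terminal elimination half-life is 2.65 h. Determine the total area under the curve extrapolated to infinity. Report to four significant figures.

AUC = 63.43 mcg/mL·h

Trapezoidal AUC_0→21.75:
  [0→2]: (0.00+10.88)/2 × 2 = 10.88
  [2→4]: (10.88+7.51)/2 × 2 = 18.39
  [4→10]: (7.51+1.61)/2 × 6 = 27.36
  [10→10.25]: (1.61+1.50)/2 × 0.25 = 0.38875
  [10.25→11.75]: (1.50+1.02)/2 × 1.5 = 1.89
  [11.75→17.75]: (1.02+0.21)/2 × 6 = 3.69
  [17.75→21.75]: (0.21+0.07)/2 × 4 = 0.56
  Sum = 63.15875 mcg/mL·h
k_e = ln2 / t½ = 0.693147 / 2.65 = 0.2616 h^-1
Extrapolated tail: C_last / k_e = 0.07 / 0.2616 = 0.268
AUC_0→∞ = 63.15875 + 0.268 = 63.42675 mcg/mL·h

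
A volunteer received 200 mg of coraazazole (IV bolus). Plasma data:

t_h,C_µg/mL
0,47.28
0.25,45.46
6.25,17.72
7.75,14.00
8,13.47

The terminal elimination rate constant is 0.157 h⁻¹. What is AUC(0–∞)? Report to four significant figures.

AUC = 314.2 µg/mL·h

Trapezoidal AUC_0→8:
  [0→0.25]: (47.28+45.46)/2 × 0.25 = 11.5925
  [0.25→6.25]: (45.46+17.72)/2 × 6 = 189.54
  [6.25→7.75]: (17.72+14.00)/2 × 1.5 = 23.79
  [7.75→8]: (14.00+13.47)/2 × 0.25 = 3.43375
  Sum = 228.35625 µg/mL·h
Extrapolated tail: C_last / k_e = 13.47 / 0.157 = 85.796
AUC_0→∞ = 228.35625 + 85.796 = 314.15225 µg/mL·h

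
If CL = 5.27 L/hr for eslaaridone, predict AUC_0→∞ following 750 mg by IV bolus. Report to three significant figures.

AUC_0→∞ = Dose_iv / CL
        = 750 / 5.27 = 142.315 mg/L·hr

AUC = 142 mg/L·hr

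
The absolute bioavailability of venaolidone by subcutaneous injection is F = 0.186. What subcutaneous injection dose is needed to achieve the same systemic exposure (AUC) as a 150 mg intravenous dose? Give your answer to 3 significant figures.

D_subcutaneous = 806 mg

For equal systemic exposure: F × D_ev = D_iv
D_ev = D_iv / F = 150 / 0.186 = 806.452 mg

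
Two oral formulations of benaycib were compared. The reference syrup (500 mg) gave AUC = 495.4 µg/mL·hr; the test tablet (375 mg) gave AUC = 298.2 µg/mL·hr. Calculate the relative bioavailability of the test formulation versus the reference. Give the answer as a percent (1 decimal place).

F_rel = (AUC_test/D_test) / (AUC_ref/D_ref)
      = (298.2/375) / (495.4/500)
      = 0.7952 / 0.9908 = 0.8026 = 80.26%

F_rel = 80.3%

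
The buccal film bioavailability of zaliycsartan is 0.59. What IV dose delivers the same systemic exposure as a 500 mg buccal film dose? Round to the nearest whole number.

D_iv = 295 mg

Systemic exposure from an extravascular dose = F × D_ev, so the equivalent IV dose is F × D_ev.
D_iv = F × D_ev = 0.59 × 500 = 295 mg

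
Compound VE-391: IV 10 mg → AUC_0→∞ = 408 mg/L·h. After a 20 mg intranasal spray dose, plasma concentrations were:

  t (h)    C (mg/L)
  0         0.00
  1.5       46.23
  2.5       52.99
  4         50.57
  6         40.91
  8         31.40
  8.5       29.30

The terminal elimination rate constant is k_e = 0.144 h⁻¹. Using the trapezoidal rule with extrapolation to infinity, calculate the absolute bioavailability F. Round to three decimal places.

Trapezoidal AUC_0→8.5 (intranasal spray):
  [0→1.5]: (0.00+46.23)/2 × 1.5 = 34.6725
  [1.5→2.5]: (46.23+52.99)/2 × 1 = 49.61
  [2.5→4]: (52.99+50.57)/2 × 1.5 = 77.67
  [4→6]: (50.57+40.91)/2 × 2 = 91.48
  [6→8]: (40.91+31.40)/2 × 2 = 72.31
  [8→8.5]: (31.40+29.30)/2 × 0.5 = 15.175
  Sum = 340.9175 mg/L·h
Tail: C_last/k_e = 29.30/0.144 = 203.472
AUC_0→∞ (intranasal spray) = 340.9175 + 203.472 = 544.3895 mg/L·h
F = (AUC_ev/D_ev)/(AUC_iv/D_iv) = (544.3895/20)/(408/10) = 27.219475/40.8 = 0.6671

F = 0.667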